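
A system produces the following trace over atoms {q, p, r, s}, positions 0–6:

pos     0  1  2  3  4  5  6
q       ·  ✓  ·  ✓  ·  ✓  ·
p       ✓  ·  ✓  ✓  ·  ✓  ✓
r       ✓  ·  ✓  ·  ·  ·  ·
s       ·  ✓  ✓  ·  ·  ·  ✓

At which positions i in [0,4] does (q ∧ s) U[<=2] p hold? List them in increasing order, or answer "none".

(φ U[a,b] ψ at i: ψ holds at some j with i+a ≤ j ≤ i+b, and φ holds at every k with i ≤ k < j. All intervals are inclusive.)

0, 1, 2, 3

Evaluate at each i in [0,4]:
  i=0: ✓ (rhs at j=0)
  i=1: ✓ (rhs at j=2; lhs holds on [1,1])
  i=2: ✓ (rhs at j=2)
  i=3: ✓ (rhs at j=3)
  i=4: ✗ (lhs fails at k=4 before rhs at j=5)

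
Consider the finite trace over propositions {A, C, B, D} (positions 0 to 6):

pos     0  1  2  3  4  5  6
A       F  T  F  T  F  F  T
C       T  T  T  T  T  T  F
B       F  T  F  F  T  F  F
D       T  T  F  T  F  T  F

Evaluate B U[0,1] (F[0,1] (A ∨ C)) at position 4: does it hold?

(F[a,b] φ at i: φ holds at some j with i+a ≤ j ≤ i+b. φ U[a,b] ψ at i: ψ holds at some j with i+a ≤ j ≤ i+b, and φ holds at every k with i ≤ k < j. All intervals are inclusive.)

Holds

Need some j in [4,5] with F[0,1] (A ∨ C), and B at every k in [4,j-1].
  j=4: F[0,1] (A ∨ C) holds; no prefix to check → satisfied.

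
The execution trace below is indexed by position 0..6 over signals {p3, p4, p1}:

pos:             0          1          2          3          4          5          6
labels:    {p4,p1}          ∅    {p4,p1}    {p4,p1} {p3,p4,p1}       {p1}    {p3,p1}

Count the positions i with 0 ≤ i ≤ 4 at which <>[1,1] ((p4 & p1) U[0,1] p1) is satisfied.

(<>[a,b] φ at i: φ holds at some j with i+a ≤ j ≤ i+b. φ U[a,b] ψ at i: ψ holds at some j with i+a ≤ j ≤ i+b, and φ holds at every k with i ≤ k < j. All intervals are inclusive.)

4

Evaluate at each i in [0,4]:
  i=0: ✗ (none in [1,1])
  i=1: ✓ (witness j=2)
  i=2: ✓ (witness j=3)
  i=3: ✓ (witness j=4)
  i=4: ✓ (witness j=5)
Positions where it holds: {1, 2, 3, 4} → 4.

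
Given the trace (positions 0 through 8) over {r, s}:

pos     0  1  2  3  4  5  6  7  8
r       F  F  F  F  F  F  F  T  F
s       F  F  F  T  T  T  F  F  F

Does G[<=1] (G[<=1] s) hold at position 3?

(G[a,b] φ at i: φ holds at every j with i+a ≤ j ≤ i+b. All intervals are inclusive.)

Check G[<=1] s at every j in [3,4]:
  j=3: holds on [3,4]
  j=4: holds on [4,5]
All positions satisfy it → formula holds.

True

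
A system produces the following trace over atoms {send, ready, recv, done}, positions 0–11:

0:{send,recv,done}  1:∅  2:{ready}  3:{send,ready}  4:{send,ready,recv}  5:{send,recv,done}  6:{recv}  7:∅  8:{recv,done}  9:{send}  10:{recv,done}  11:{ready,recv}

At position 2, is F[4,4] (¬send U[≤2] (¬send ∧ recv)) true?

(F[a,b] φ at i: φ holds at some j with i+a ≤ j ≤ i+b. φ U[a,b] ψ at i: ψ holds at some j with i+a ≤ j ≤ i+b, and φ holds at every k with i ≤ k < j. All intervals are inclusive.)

True

Check (¬send U[≤2] (¬send ∧ recv)) at each j in [6,6]:
  j=6: holds
Found at j=6 → formula holds.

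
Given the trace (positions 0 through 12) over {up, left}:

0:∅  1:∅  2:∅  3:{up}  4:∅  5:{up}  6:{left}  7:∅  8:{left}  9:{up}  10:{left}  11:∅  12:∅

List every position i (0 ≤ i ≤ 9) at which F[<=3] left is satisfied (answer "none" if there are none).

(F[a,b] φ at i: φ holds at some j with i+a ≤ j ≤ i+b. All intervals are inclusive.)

Evaluate at each i in [0,9]:
  i=0: ✗ (none in [0,3])
  i=1: ✗ (none in [1,4])
  i=2: ✗ (none in [2,5])
  i=3: ✓ (witness j=6)
  i=4: ✓ (witness j=6)
  i=5: ✓ (witness j=6)
  i=6: ✓ (witness j=6)
  i=7: ✓ (witness j=8)
  i=8: ✓ (witness j=8)
  i=9: ✓ (witness j=10)

3, 4, 5, 6, 7, 8, 9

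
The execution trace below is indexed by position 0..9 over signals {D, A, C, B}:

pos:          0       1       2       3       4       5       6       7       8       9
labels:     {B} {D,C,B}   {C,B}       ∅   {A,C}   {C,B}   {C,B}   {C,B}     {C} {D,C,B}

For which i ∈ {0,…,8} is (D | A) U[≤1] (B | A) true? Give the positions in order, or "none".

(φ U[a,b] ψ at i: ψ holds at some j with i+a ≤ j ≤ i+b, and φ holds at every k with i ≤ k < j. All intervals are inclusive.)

Evaluate at each i in [0,8]:
  i=0: ✓ (rhs at j=0)
  i=1: ✓ (rhs at j=1)
  i=2: ✓ (rhs at j=2)
  i=3: ✗ (lhs fails at k=3 before rhs at j=4)
  i=4: ✓ (rhs at j=4)
  i=5: ✓ (rhs at j=5)
  i=6: ✓ (rhs at j=6)
  i=7: ✓ (rhs at j=7)
  i=8: ✗ (lhs fails at k=8 before rhs at j=9)

0, 1, 2, 4, 5, 6, 7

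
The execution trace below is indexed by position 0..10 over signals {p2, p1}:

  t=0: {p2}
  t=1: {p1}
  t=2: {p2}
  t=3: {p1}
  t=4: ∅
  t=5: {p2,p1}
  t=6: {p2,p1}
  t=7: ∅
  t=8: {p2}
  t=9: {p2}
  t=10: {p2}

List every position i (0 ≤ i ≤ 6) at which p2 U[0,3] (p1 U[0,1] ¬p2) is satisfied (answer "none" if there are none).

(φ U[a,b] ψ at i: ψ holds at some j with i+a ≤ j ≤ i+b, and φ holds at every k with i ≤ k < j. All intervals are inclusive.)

Evaluate at each i in [0,6]:
  i=0: ✓ (rhs at j=1; lhs holds on [0,0])
  i=1: ✓ (rhs at j=1)
  i=2: ✓ (rhs at j=3; lhs holds on [2,2])
  i=3: ✓ (rhs at j=3)
  i=4: ✓ (rhs at j=4)
  i=5: ✓ (rhs at j=6; lhs holds on [5,5])
  i=6: ✓ (rhs at j=6)

0, 1, 2, 3, 4, 5, 6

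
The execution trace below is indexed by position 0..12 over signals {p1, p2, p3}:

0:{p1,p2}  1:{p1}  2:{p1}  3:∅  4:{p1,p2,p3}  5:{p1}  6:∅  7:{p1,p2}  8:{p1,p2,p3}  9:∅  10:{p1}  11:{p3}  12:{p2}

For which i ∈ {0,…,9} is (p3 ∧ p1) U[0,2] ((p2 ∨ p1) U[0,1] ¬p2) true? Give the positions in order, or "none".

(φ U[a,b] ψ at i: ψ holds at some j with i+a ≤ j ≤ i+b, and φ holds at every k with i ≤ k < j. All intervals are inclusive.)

Evaluate at each i in [0,9]:
  i=0: ✓ (rhs at j=0)
  i=1: ✓ (rhs at j=1)
  i=2: ✓ (rhs at j=2)
  i=3: ✓ (rhs at j=3)
  i=4: ✓ (rhs at j=4)
  i=5: ✓ (rhs at j=5)
  i=6: ✓ (rhs at j=6)
  i=7: ✗ (lhs fails at k=7 before rhs at j=8)
  i=8: ✓ (rhs at j=8)
  i=9: ✓ (rhs at j=9)

0, 1, 2, 3, 4, 5, 6, 8, 9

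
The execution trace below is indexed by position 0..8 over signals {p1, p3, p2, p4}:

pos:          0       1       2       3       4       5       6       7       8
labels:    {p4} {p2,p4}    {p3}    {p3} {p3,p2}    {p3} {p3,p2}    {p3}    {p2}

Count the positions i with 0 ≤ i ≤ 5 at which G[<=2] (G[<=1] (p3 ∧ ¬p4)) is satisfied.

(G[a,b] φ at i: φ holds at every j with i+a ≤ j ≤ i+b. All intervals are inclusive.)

3

Evaluate at each i in [0,5]:
  i=0: ✗ (fails at j=0)
  i=1: ✗ (fails at j=1)
  i=2: ✓ (all of [2,4])
  i=3: ✓ (all of [3,5])
  i=4: ✓ (all of [4,6])
  i=5: ✗ (fails at j=7)
Positions where it holds: {2, 3, 4} → 3.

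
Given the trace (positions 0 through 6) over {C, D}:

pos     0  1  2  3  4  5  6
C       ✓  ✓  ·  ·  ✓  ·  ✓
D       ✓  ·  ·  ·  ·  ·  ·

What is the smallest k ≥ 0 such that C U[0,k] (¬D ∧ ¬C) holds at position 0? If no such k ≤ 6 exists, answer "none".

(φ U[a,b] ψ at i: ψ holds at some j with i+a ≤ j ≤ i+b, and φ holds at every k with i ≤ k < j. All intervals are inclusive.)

Need earliest j ≥ 0 with (¬D ∧ ¬C), and C at every k in [0,j-1].
  j=0: rhs fails.
  j=1: rhs fails.
  j=2: rhs holds; lhs holds on [0,1]. k = 2.

2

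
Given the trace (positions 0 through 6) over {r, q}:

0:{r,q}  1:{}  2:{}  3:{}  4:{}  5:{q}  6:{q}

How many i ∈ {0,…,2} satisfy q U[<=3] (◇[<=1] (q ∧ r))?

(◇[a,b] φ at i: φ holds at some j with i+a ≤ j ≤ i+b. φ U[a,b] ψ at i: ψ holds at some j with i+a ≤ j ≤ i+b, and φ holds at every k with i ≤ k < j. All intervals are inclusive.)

1

Evaluate at each i in [0,2]:
  i=0: ✓ (rhs at j=0)
  i=1: ✗ (no rhs in [1,4])
  i=2: ✗ (no rhs in [2,5])
Positions where it holds: {0} → 1.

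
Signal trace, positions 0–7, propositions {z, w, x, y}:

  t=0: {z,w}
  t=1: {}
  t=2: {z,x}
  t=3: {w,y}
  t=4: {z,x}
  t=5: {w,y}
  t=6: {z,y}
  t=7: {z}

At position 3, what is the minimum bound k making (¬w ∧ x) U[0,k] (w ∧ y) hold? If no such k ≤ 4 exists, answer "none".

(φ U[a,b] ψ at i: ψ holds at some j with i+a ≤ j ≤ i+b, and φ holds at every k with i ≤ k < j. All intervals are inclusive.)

0

Need earliest j ≥ 3 with (w ∧ y), and (¬w ∧ x) at every k in [3,j-1].
  j=3: rhs holds (empty prefix). k = 0.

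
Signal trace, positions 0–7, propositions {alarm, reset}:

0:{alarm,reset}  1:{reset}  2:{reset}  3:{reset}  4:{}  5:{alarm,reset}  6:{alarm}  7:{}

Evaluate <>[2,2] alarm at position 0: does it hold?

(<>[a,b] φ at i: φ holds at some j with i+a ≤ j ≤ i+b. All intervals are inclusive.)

Check alarm at each j in [2,2]:
  j=2: false
No position in the window satisfies it → formula fails.

Does not hold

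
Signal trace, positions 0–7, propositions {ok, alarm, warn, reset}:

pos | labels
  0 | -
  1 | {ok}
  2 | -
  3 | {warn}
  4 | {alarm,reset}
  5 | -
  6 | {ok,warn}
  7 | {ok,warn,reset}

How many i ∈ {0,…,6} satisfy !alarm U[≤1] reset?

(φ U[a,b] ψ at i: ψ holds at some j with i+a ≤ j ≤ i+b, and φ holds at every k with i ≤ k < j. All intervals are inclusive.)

3

Evaluate at each i in [0,6]:
  i=0: ✗ (no rhs in [0,1])
  i=1: ✗ (no rhs in [1,2])
  i=2: ✗ (no rhs in [2,3])
  i=3: ✓ (rhs at j=4; lhs holds on [3,3])
  i=4: ✓ (rhs at j=4)
  i=5: ✗ (no rhs in [5,6])
  i=6: ✓ (rhs at j=7; lhs holds on [6,6])
Positions where it holds: {3, 4, 6} → 3.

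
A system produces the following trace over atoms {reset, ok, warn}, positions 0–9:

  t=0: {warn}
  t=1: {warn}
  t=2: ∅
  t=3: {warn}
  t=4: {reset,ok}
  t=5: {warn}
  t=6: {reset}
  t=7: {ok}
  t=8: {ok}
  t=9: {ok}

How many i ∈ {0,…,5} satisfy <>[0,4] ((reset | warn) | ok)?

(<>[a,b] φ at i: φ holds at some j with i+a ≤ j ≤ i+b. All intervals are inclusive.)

6

Evaluate at each i in [0,5]:
  i=0: ✓ (witness j=0)
  i=1: ✓ (witness j=1)
  i=2: ✓ (witness j=3)
  i=3: ✓ (witness j=3)
  i=4: ✓ (witness j=4)
  i=5: ✓ (witness j=5)
Positions where it holds: {0, 1, 2, 3, 4, 5} → 6.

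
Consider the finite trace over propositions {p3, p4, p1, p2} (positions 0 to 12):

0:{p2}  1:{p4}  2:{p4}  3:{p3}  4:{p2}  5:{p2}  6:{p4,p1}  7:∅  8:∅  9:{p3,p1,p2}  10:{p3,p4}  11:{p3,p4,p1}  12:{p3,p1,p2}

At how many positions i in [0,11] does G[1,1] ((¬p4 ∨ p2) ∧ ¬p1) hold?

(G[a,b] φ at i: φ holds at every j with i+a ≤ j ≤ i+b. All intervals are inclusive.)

5

Evaluate at each i in [0,11]:
  i=0: ✗ (fails at j=1)
  i=1: ✗ (fails at j=2)
  i=2: ✓ (all of [3,3])
  i=3: ✓ (all of [4,4])
  i=4: ✓ (all of [5,5])
  i=5: ✗ (fails at j=6)
  i=6: ✓ (all of [7,7])
  i=7: ✓ (all of [8,8])
  i=8: ✗ (fails at j=9)
  i=9: ✗ (fails at j=10)
  i=10: ✗ (fails at j=11)
  i=11: ✗ (fails at j=12)
Positions where it holds: {2, 3, 4, 6, 7} → 5.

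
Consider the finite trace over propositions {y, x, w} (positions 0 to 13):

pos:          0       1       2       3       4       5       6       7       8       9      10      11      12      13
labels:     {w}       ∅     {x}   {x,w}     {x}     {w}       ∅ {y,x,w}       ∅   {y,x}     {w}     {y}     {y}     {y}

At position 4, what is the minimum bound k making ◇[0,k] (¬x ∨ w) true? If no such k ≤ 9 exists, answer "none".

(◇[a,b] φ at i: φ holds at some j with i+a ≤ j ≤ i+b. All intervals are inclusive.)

1

Scan j = 4,5,… for (¬x ∨ w):
  j=4: fails
  j=5: holds
First hit at j=5, so smallest k = 5-4 = 1.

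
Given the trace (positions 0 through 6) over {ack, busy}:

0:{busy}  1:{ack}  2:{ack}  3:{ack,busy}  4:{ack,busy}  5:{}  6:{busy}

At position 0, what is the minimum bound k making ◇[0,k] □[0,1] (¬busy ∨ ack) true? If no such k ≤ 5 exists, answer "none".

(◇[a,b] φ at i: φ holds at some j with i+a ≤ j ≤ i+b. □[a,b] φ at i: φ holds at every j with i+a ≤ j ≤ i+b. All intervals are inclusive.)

Scan j = 0,1,… for □[0,1] (¬busy ∨ ack):
  j=0: fails
  j=1: holds
First hit at j=1, so smallest k = 1-0 = 1.

1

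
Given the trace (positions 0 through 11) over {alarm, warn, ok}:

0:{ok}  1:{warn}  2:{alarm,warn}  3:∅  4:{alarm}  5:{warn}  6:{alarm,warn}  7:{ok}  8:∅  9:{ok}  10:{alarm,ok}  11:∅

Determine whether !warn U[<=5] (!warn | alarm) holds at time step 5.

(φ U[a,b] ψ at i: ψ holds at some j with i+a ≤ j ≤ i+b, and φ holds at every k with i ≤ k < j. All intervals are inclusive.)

Does not hold

Need some j in [5,10] with (!warn | alarm), and !warn at every k in [5,j-1].
  j=5: (!warn | alarm) false.
  j=6: (!warn | alarm) holds, but !warn fails at k=5 → not this j.
  j=7: (!warn | alarm) holds, but !warn fails at k=5 → not this j.
  j=8: (!warn | alarm) holds, but !warn fails at k=5 → not this j.
  j=9: (!warn | alarm) holds, but !warn fails at k=5 → not this j.
  j=10: (!warn | alarm) holds, but !warn fails at k=5 → not this j.
No j in the window works → until fails.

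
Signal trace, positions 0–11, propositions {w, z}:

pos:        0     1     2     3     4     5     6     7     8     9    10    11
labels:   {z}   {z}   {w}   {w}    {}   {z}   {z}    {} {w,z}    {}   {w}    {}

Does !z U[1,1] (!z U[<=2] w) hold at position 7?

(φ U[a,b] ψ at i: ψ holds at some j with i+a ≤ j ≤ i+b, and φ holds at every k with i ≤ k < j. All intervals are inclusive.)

Need some j in [8,8] with (!z U[<=2] w), and !z at every k in [7,j-1].
  j=8: (!z U[<=2] w) holds; !z holds at every k in [7,7] → satisfied.

Holds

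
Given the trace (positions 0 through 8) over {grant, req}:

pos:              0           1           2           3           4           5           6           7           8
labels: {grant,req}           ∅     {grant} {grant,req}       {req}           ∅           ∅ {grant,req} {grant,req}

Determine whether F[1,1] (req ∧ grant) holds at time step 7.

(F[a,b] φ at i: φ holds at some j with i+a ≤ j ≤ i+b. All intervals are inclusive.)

Check (req ∧ grant) at each j in [8,8]:
  j=8: true
Found at j=8 → formula holds.

Yes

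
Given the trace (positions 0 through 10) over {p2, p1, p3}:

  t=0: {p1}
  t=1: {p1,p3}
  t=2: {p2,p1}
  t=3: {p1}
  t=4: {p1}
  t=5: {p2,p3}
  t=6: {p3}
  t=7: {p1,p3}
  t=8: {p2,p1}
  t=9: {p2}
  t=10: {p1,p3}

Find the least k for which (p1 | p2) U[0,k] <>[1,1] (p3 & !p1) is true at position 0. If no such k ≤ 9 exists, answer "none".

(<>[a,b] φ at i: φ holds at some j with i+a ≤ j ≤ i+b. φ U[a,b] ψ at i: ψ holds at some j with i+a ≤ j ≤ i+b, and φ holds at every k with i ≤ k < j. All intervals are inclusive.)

4

Need earliest j ≥ 0 with <>[1,1] (p3 & !p1), and (p1 | p2) at every k in [0,j-1].
  j=0: rhs fails.
  j=1: rhs fails.
  j=2: rhs fails.
  j=3: rhs fails.
  j=4: rhs holds; lhs holds on [0,3]. k = 4.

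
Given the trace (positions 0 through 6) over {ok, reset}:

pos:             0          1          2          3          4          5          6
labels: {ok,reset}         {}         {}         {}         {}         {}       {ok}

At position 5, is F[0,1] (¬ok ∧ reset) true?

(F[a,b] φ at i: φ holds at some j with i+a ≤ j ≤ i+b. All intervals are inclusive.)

False

Check (¬ok ∧ reset) at each j in [5,6]:
  j=5: false
  j=6: false
No position in the window satisfies it → formula fails.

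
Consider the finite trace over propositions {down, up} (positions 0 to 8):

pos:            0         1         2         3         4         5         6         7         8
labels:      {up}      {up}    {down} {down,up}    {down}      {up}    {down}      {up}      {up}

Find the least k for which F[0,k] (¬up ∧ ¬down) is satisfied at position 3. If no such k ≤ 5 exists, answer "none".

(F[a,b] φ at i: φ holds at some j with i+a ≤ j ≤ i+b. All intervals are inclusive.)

none

Scan j = 3,4,… for (¬up ∧ ¬down):
  j=3: fails
  j=4: fails
  j=5: fails
  j=6: fails
  j=7: fails
  j=8: fails
No j in [3,8] satisfies it → none.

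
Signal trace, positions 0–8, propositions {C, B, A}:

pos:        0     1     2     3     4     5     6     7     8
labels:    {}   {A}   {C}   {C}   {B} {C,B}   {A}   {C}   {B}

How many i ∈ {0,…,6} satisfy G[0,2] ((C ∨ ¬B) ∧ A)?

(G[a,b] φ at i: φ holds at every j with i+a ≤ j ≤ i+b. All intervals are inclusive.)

0

Evaluate at each i in [0,6]:
  i=0: ✗ (fails at j=0)
  i=1: ✗ (fails at j=2)
  i=2: ✗ (fails at j=2)
  i=3: ✗ (fails at j=3)
  i=4: ✗ (fails at j=4)
  i=5: ✗ (fails at j=5)
  i=6: ✗ (fails at j=7)
Positions where it holds: {} → 0.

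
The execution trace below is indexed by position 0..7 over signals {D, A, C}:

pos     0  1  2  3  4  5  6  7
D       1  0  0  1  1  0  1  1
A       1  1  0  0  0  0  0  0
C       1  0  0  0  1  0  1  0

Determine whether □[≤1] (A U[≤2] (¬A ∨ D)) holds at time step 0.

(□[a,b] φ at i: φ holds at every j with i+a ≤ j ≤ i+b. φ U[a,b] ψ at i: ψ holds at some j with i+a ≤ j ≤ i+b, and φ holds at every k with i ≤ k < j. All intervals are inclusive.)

True

Check (A U[≤2] (¬A ∨ D)) at every j in [0,1]:
  j=0: holds
  j=1: holds
All positions satisfy it → formula holds.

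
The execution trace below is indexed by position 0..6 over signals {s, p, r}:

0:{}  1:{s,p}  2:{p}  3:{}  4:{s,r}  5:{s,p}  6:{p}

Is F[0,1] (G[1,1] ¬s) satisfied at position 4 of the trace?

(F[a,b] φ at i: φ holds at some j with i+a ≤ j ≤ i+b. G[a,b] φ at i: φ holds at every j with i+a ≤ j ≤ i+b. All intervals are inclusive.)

Check G[1,1] ¬s at each j in [4,5]:
  j=4: fails at 5
  j=5: holds on [6,6]
Found at j=5 → formula holds.

Yes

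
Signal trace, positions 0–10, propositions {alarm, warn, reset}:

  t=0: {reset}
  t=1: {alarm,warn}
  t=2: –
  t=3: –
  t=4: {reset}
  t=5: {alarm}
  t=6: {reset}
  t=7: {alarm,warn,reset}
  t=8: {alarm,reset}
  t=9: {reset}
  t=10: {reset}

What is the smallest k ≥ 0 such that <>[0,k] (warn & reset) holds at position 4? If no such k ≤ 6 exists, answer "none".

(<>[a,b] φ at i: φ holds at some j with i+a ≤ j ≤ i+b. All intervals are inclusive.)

3

Scan j = 4,5,… for (warn & reset):
  j=4: fails
  j=5: fails
  j=6: fails
  j=7: holds
First hit at j=7, so smallest k = 7-4 = 3.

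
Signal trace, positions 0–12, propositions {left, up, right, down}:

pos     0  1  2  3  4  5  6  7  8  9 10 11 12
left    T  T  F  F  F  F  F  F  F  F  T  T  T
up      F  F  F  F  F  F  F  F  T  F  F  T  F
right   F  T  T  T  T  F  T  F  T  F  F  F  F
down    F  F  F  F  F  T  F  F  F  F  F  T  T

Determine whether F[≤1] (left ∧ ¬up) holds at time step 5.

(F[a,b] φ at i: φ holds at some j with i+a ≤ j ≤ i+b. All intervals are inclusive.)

No

Check (left ∧ ¬up) at each j in [5,6]:
  j=5: false
  j=6: false
No position in the window satisfies it → formula fails.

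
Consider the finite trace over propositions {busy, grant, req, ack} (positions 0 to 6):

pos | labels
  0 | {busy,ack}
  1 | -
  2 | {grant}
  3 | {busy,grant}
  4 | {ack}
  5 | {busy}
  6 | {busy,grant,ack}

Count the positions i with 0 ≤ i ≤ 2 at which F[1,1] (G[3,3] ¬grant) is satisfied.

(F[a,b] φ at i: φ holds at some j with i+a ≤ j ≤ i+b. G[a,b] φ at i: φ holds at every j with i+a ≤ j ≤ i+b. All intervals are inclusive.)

2

Evaluate at each i in [0,2]:
  i=0: ✓ (witness j=1)
  i=1: ✓ (witness j=2)
  i=2: ✗ (none in [3,3])
Positions where it holds: {0, 1} → 2.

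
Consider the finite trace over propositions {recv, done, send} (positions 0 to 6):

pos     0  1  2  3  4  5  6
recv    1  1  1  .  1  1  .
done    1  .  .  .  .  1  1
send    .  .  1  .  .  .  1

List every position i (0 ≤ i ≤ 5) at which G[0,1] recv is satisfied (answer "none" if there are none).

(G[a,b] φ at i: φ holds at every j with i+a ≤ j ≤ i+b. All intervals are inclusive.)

Evaluate at each i in [0,5]:
  i=0: ✓ (all of [0,1])
  i=1: ✓ (all of [1,2])
  i=2: ✗ (fails at j=3)
  i=3: ✗ (fails at j=3)
  i=4: ✓ (all of [4,5])
  i=5: ✗ (fails at j=6)

0, 1, 4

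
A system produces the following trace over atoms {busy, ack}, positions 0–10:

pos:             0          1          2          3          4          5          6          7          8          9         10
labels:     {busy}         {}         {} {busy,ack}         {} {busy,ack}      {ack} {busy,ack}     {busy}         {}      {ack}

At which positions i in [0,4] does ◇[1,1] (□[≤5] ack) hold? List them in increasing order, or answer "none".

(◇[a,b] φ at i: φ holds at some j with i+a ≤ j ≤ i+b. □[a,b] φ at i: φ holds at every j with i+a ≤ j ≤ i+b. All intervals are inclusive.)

Evaluate at each i in [0,4]:
  i=0: ✗ (none in [1,1])
  i=1: ✗ (none in [2,2])
  i=2: ✗ (none in [3,3])
  i=3: ✗ (none in [4,4])
  i=4: ✗ (none in [5,5])

none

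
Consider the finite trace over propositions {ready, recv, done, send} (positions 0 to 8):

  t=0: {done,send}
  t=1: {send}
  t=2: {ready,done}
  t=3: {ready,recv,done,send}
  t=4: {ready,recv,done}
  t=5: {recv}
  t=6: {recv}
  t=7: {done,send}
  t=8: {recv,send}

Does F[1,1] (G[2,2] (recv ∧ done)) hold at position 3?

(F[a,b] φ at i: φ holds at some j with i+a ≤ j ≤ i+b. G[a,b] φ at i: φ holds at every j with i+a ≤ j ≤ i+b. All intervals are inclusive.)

Check G[2,2] (recv ∧ done) at each j in [4,4]:
  j=4: fails at 6
No position in the window satisfies it → formula fails.

False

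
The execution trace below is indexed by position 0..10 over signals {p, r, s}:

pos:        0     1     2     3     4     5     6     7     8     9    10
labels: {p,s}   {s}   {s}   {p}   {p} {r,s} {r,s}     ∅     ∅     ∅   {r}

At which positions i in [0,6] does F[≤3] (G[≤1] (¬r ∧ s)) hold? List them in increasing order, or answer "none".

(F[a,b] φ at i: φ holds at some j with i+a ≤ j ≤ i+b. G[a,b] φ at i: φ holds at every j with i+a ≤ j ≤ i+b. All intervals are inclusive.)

0, 1

Evaluate at each i in [0,6]:
  i=0: ✓ (witness j=0)
  i=1: ✓ (witness j=1)
  i=2: ✗ (none in [2,5])
  i=3: ✗ (none in [3,6])
  i=4: ✗ (none in [4,7])
  i=5: ✗ (none in [5,8])
  i=6: ✗ (none in [6,9])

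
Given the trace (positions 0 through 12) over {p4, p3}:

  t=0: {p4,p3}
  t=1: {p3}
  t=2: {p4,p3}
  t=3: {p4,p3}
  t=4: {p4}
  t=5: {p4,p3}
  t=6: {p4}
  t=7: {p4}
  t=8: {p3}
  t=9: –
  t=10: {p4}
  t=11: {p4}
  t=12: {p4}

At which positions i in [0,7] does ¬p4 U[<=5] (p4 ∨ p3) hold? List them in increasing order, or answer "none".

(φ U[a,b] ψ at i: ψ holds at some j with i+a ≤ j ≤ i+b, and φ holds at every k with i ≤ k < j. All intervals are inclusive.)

Evaluate at each i in [0,7]:
  i=0: ✓ (rhs at j=0)
  i=1: ✓ (rhs at j=1)
  i=2: ✓ (rhs at j=2)
  i=3: ✓ (rhs at j=3)
  i=4: ✓ (rhs at j=4)
  i=5: ✓ (rhs at j=5)
  i=6: ✓ (rhs at j=6)
  i=7: ✓ (rhs at j=7)

0, 1, 2, 3, 4, 5, 6, 7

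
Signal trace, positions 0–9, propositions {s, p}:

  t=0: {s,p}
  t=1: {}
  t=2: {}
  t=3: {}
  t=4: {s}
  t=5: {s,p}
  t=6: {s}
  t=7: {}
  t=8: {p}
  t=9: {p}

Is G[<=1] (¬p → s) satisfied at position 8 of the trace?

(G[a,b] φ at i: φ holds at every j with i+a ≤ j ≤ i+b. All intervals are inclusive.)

Yes

Check (¬p → s) at every j in [8,9]:
  j=8: antecedent false → ✓
  j=9: antecedent false → ✓
All positions satisfy it → formula holds.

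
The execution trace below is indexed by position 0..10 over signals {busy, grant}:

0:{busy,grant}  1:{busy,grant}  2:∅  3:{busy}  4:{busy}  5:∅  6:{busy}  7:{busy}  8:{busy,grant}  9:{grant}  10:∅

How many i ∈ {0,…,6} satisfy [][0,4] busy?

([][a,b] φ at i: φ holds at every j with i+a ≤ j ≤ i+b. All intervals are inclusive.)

Evaluate at each i in [0,6]:
  i=0: ✗ (fails at j=2)
  i=1: ✗ (fails at j=2)
  i=2: ✗ (fails at j=2)
  i=3: ✗ (fails at j=5)
  i=4: ✗ (fails at j=5)
  i=5: ✗ (fails at j=5)
  i=6: ✗ (fails at j=9)
Positions where it holds: {} → 0.

0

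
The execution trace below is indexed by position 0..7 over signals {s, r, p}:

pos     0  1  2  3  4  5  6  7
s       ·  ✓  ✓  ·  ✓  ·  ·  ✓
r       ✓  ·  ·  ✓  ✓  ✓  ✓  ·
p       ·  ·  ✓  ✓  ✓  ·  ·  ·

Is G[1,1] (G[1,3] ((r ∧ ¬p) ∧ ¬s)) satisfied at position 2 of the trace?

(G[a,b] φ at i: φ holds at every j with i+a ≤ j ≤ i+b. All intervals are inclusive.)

Check G[1,3] ((r ∧ ¬p) ∧ ¬s) at every j in [3,3]:
  j=3: fails at 4
Fails at j=3 → formula fails.

Does not hold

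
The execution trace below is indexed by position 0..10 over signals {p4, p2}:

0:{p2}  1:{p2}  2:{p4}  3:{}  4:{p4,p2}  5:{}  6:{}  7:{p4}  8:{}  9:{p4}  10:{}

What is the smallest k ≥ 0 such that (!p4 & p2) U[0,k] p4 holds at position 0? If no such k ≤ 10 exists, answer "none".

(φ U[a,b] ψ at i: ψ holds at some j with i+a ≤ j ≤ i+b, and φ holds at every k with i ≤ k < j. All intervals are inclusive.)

2

Need earliest j ≥ 0 with p4, and (!p4 & p2) at every k in [0,j-1].
  j=0: rhs fails.
  j=1: rhs fails.
  j=2: rhs holds; lhs holds on [0,1]. k = 2.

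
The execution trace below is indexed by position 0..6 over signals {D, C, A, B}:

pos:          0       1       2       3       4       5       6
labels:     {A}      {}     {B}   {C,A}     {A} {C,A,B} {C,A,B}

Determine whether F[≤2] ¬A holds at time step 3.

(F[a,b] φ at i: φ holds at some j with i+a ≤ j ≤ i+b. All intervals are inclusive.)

Check ¬A at each j in [3,5]:
  j=3: false
  j=4: false
  j=5: false
No position in the window satisfies it → formula fails.

No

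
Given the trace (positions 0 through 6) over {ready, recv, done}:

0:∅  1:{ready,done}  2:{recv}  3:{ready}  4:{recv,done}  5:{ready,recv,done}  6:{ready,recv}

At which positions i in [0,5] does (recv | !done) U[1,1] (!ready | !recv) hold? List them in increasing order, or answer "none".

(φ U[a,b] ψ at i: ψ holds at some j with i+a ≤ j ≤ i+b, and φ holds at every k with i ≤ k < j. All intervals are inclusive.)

0, 2, 3

Evaluate at each i in [0,5]:
  i=0: ✓ (rhs at j=1; lhs holds on [0,0])
  i=1: ✗ (lhs fails at k=1 before rhs at j=2)
  i=2: ✓ (rhs at j=3; lhs holds on [2,2])
  i=3: ✓ (rhs at j=4; lhs holds on [3,3])
  i=4: ✗ (no rhs in [5,5])
  i=5: ✗ (no rhs in [6,6])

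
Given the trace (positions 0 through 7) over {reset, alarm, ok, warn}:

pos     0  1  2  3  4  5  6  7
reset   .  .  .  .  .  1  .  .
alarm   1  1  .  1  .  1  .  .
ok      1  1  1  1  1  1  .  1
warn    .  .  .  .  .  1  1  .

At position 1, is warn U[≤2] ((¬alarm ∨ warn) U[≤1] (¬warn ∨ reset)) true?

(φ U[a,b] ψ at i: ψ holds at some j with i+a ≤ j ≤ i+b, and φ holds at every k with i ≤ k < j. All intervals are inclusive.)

Holds

Need some j in [1,3] with ((¬alarm ∨ warn) U[≤1] (¬warn ∨ reset)), and warn at every k in [1,j-1].
  j=1: ((¬alarm ∨ warn) U[≤1] (¬warn ∨ reset)) holds; no prefix to check → satisfied.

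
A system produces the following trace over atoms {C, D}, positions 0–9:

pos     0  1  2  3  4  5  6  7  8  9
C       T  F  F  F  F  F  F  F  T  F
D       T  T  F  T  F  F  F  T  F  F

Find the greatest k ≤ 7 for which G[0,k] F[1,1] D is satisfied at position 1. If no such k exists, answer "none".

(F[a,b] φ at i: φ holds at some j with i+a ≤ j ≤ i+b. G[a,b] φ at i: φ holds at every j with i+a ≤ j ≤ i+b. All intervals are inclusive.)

F[1,1] D must hold from j=1 onward; find where it first fails.
  j=1: fails → no k works.

none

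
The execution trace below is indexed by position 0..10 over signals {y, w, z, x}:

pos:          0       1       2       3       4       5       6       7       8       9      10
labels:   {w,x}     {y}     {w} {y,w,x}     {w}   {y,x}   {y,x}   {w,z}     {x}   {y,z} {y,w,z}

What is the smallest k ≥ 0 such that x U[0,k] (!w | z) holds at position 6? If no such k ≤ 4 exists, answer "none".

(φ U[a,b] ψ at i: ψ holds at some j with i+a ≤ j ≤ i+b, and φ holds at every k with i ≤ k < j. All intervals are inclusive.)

0

Need earliest j ≥ 6 with (!w | z), and x at every k in [6,j-1].
  j=6: rhs holds (empty prefix). k = 0.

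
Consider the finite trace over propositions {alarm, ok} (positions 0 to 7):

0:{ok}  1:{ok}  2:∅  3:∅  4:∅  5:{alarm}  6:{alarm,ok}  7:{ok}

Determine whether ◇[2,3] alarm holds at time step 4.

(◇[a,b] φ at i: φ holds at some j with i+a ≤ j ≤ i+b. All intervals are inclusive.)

Check alarm at each j in [6,7]:
  j=6: true
  j=7: false
Found at j=6 → formula holds.

True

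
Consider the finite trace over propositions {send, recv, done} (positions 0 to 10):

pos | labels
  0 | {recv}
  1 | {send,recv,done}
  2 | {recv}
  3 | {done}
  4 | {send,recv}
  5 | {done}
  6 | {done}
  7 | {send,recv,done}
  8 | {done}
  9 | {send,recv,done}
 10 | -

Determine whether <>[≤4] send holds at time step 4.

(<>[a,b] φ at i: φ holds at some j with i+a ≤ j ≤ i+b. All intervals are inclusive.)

Yes

Check send at each j in [4,8]:
  j=4: true
  j=5: false
  j=6: false
  j=7: true
  j=8: false
Found at j=4 → formula holds.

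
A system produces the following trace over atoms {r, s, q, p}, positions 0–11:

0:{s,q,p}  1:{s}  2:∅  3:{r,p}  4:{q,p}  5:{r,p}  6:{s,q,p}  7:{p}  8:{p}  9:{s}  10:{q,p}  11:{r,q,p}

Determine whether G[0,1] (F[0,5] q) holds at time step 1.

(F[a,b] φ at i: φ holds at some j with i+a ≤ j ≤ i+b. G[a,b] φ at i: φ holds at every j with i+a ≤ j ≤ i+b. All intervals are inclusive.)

Holds

Check F[0,5] q at every j in [1,2]:
  j=1: holds (witness at 4)
  j=2: holds (witness at 4)
All positions satisfy it → formula holds.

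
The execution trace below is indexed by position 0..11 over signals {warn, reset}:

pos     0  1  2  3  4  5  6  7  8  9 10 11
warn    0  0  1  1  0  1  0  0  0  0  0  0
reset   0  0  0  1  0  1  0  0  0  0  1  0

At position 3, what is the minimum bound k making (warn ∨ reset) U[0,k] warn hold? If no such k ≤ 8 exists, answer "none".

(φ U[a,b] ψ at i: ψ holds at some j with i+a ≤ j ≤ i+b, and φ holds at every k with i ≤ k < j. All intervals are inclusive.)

0

Need earliest j ≥ 3 with warn, and (warn ∨ reset) at every k in [3,j-1].
  j=3: rhs holds (empty prefix). k = 0.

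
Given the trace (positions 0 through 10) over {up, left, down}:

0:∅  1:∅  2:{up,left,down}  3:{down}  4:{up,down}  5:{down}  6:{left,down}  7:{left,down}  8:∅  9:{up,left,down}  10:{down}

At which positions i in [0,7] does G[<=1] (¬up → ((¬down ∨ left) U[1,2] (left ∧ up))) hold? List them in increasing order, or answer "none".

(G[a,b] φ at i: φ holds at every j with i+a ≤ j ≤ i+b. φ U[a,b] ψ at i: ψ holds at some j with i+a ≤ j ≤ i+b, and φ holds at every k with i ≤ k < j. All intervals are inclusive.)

0, 1, 7

Evaluate at each i in [0,7]:
  i=0: ✓ (all of [0,1])
  i=1: ✓ (all of [1,2])
  i=2: ✗ (fails at j=3)
  i=3: ✗ (fails at j=3)
  i=4: ✗ (fails at j=5)
  i=5: ✗ (fails at j=5)
  i=6: ✗ (fails at j=6)
  i=7: ✓ (all of [7,8])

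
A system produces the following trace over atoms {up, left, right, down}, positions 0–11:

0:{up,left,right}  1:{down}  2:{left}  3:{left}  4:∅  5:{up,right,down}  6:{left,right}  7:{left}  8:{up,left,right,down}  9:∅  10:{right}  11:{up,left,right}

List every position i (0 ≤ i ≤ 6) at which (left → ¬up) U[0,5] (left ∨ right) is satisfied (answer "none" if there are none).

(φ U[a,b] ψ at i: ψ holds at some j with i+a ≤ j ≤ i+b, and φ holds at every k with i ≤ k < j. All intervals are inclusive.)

0, 1, 2, 3, 4, 5, 6

Evaluate at each i in [0,6]:
  i=0: ✓ (rhs at j=0)
  i=1: ✓ (rhs at j=2; lhs holds on [1,1])
  i=2: ✓ (rhs at j=2)
  i=3: ✓ (rhs at j=3)
  i=4: ✓ (rhs at j=5; lhs holds on [4,4])
  i=5: ✓ (rhs at j=5)
  i=6: ✓ (rhs at j=6)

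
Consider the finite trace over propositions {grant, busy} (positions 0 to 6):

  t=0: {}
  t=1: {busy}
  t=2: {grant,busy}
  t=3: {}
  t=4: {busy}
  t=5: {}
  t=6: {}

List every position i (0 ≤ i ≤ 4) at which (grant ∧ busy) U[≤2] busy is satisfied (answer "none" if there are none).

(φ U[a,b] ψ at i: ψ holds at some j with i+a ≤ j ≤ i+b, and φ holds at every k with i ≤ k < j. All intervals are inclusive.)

Evaluate at each i in [0,4]:
  i=0: ✗ (lhs fails at k=0 before rhs at j=1)
  i=1: ✓ (rhs at j=1)
  i=2: ✓ (rhs at j=2)
  i=3: ✗ (lhs fails at k=3 before rhs at j=4)
  i=4: ✓ (rhs at j=4)

1, 2, 4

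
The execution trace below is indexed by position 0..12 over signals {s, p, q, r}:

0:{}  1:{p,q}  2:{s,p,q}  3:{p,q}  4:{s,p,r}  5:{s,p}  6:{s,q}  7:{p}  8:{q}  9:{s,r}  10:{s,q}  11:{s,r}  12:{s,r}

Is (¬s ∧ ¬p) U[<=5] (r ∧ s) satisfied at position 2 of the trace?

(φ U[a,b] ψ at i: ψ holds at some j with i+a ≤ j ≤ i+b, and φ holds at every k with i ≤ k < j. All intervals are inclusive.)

Need some j in [2,7] with (r ∧ s), and (¬s ∧ ¬p) at every k in [2,j-1].
  j=2: (r ∧ s) false.
  j=3: (r ∧ s) false.
  j=4: (r ∧ s) holds, but (¬s ∧ ¬p) fails at k=2 → not this j.
  j=5: (r ∧ s) false.
  j=6: (r ∧ s) false.
  j=7: (r ∧ s) false.
No j in the window works → until fails.

False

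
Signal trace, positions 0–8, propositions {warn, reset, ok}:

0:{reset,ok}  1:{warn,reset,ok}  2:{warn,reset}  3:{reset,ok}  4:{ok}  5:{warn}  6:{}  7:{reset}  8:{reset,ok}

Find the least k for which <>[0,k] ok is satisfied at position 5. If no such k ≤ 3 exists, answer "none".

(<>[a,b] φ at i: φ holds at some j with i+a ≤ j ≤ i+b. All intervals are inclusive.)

3

Scan j = 5,6,… for ok:
  j=5: fails
  j=6: fails
  j=7: fails
  j=8: holds
First hit at j=8, so smallest k = 8-5 = 3.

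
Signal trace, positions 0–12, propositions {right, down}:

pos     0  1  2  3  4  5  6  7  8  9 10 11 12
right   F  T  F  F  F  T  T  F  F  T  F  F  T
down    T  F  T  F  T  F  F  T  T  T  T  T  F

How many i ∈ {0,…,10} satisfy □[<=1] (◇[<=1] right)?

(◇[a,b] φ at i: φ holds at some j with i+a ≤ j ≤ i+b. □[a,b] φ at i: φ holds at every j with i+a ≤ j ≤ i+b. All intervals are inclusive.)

Evaluate at each i in [0,10]:
  i=0: ✓ (all of [0,1])
  i=1: ✗ (fails at j=2)
  i=2: ✗ (fails at j=2)
  i=3: ✗ (fails at j=3)
  i=4: ✓ (all of [4,5])
  i=5: ✓ (all of [5,6])
  i=6: ✗ (fails at j=7)
  i=7: ✗ (fails at j=7)
  i=8: ✓ (all of [8,9])
  i=9: ✗ (fails at j=10)
  i=10: ✗ (fails at j=10)
Positions where it holds: {0, 4, 5, 8} → 4.

4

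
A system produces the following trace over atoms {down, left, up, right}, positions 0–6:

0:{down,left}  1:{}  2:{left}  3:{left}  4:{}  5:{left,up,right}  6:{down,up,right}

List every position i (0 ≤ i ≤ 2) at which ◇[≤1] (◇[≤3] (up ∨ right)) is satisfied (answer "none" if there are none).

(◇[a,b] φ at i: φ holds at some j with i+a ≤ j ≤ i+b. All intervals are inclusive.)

1, 2

Evaluate at each i in [0,2]:
  i=0: ✗ (none in [0,1])
  i=1: ✓ (witness j=2)
  i=2: ✓ (witness j=2)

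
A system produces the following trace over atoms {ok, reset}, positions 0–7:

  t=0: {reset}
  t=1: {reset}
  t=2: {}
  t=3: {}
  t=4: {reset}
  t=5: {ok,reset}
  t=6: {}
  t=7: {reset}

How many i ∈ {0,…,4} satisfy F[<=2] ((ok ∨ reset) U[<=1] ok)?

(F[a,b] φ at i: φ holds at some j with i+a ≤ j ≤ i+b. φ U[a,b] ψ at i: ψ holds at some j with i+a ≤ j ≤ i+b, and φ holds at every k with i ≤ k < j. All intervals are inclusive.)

Evaluate at each i in [0,4]:
  i=0: ✗ (none in [0,2])
  i=1: ✗ (none in [1,3])
  i=2: ✓ (witness j=4)
  i=3: ✓ (witness j=4)
  i=4: ✓ (witness j=4)
Positions where it holds: {2, 3, 4} → 3.

3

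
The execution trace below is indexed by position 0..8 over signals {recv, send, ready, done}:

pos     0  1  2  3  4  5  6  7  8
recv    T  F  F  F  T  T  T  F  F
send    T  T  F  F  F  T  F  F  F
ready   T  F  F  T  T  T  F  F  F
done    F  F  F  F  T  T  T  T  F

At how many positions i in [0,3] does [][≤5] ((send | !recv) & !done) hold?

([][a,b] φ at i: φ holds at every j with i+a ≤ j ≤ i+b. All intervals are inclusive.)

Evaluate at each i in [0,3]:
  i=0: ✗ (fails at j=4)
  i=1: ✗ (fails at j=4)
  i=2: ✗ (fails at j=4)
  i=3: ✗ (fails at j=4)
Positions where it holds: {} → 0.

0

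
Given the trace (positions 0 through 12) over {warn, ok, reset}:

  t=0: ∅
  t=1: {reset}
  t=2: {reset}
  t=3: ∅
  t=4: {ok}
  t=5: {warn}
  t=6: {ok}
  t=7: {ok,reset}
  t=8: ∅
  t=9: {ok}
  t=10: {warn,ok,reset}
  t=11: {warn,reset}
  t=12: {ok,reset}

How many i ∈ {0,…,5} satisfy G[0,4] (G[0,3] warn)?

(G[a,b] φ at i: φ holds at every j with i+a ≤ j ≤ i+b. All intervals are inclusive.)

Evaluate at each i in [0,5]:
  i=0: ✗ (fails at j=0)
  i=1: ✗ (fails at j=1)
  i=2: ✗ (fails at j=2)
  i=3: ✗ (fails at j=3)
  i=4: ✗ (fails at j=4)
  i=5: ✗ (fails at j=5)
Positions where it holds: {} → 0.

0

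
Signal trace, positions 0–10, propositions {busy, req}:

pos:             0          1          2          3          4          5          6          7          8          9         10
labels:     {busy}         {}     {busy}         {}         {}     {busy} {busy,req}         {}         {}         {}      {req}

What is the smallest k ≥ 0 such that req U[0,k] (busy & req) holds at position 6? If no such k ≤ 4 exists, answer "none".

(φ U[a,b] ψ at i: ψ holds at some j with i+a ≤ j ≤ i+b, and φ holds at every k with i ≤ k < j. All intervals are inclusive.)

0

Need earliest j ≥ 6 with (busy & req), and req at every k in [6,j-1].
  j=6: rhs holds (empty prefix). k = 0.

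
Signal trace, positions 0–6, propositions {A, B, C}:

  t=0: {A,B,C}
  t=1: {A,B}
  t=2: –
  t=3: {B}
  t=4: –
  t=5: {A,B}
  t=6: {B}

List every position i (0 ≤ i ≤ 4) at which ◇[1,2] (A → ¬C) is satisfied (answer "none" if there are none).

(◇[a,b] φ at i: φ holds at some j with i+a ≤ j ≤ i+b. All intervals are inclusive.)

Evaluate at each i in [0,4]:
  i=0: ✓ (witness j=1)
  i=1: ✓ (witness j=2)
  i=2: ✓ (witness j=3)
  i=3: ✓ (witness j=4)
  i=4: ✓ (witness j=5)

0, 1, 2, 3, 4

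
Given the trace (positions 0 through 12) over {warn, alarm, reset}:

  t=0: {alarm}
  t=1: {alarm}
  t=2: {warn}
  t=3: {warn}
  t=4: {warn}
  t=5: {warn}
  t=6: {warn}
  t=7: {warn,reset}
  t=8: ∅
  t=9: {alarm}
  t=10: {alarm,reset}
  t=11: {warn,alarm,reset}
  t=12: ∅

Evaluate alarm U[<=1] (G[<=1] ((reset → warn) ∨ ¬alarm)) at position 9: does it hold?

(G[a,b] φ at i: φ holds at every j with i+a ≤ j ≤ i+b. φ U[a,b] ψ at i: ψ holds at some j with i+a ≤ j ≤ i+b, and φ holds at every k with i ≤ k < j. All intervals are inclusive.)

Need some j in [9,10] with G[<=1] ((reset → warn) ∨ ¬alarm), and alarm at every k in [9,j-1].
  j=9: G[<=1] ((reset → warn) ∨ ¬alarm) — fails at 10.
  j=10: G[<=1] ((reset → warn) ∨ ¬alarm) — fails at 10.
No j in the window works → until fails.

No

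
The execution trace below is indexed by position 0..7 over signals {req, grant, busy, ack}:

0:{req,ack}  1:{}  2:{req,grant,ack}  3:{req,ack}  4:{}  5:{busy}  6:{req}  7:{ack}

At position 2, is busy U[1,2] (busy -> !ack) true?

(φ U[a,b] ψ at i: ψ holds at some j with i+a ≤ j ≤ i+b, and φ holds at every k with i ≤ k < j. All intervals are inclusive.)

Need some j in [3,4] with (busy -> !ack), and busy at every k in [2,j-1].
  j=3: (busy -> !ack) holds, but busy fails at k=2 → not this j.
  j=4: (busy -> !ack) holds, but busy fails at k=2 → not this j.
No j in the window works → until fails.

False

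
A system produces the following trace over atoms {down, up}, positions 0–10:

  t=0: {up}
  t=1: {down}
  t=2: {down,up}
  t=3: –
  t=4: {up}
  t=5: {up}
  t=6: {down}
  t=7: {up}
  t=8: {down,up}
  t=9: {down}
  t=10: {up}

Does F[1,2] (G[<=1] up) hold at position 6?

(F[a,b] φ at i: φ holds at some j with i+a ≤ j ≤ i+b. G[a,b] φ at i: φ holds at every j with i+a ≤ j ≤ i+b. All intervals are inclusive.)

Holds

Check G[<=1] up at each j in [7,8]:
  j=7: holds on [7,8]
  j=8: fails at 9
Found at j=7 → formula holds.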